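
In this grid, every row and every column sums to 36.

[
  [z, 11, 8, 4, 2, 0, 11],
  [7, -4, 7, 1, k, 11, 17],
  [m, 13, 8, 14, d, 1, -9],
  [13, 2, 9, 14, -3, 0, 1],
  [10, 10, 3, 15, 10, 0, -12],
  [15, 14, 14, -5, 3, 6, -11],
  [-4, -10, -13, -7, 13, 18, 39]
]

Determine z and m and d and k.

z = 0, m = -5, d = 14, k = -3

Row 2: 7 − 4 + 7 + 1 + 11 + 17 = 39, so its missing entry is 36 − 39 = -3.
Column 5: 2 − 3 − 3 + 10 + 3 + 13 = 22, so its missing entry is 36 − 22 = 14.
Row 3: 13 + 8 + 14 + 14 + 1 − 9 = 41, so its missing entry is 36 − 41 = -5.
Row 1: 11 + 8 + 4 + 2 + 0 + 11 = 36, so its missing entry is 36 − 36 = 0.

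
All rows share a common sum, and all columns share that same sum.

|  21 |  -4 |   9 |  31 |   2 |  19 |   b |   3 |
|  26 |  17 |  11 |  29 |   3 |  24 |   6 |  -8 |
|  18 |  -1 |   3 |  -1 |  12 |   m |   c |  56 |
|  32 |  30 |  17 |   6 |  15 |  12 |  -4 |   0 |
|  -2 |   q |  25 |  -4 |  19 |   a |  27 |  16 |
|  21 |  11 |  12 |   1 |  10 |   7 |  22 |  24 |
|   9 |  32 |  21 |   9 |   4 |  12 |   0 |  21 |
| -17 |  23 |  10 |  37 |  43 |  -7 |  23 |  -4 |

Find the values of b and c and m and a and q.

Rows 2 and 4 both sum to 108, so that's the common total.
Row 1: 21 − 4 + 9 + 31 + 2 + 19 + 3 = 81, so its missing entry is 108 − 81 = 27.
Column 7: 27 + 6 − 4 + 27 + 22 + 0 + 23 = 101, so its missing entry is 108 − 101 = 7.
Row 3: 18 − 1 + 3 − 1 + 12 + 7 + 56 = 94, so its missing entry is 108 − 94 = 14.
Column 6: 19 + 24 + 14 + 12 + 7 + 12 − 7 = 81, so its missing entry is 108 − 81 = 27.
Row 5: -2 + 25 − 4 + 19 + 27 + 27 + 16 = 108, so its missing entry is 108 − 108 = 0.

b = 27, c = 7, m = 14, a = 27, q = 0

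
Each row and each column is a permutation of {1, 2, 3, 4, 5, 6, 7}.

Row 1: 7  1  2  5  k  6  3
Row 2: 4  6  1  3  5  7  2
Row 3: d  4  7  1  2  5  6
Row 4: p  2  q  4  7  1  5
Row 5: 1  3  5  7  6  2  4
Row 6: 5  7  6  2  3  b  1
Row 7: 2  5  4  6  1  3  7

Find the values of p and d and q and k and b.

p = 6, d = 3, q = 3, k = 4, b = 4

For row 6, column 6: row 6 already has {1, 2, 3, 5, 6, 7}; that leaves 4.
For row 1, column 5: row 1 already has {1, 2, 3, 5, 6, 7}; that leaves 4.
For row 3, column 1: row 3 already has {1, 2, 4, 5, 6, 7}; that leaves 3.
Cell (4,1): column 1 already has {1, 2, 3, 4, 5, 7} → 6.
Cell (4,3): row 4 already has {1, 2, 4, 5, 6, 7} → 3.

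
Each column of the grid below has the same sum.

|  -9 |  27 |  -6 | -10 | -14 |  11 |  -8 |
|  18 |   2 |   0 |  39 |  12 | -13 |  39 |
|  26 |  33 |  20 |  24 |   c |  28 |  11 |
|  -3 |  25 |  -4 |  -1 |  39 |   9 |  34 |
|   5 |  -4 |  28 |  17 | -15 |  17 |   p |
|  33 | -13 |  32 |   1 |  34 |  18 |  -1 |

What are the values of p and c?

Columns 2 and 4 both add up to 70, so every column sums to 70.
Column 7: -8 + 39 + 11 + 34 − 1 = 75, so the missing entry is 70 − 75 = -5.
Column 5: -14 + 12 + 39 − 15 + 34 = 56, so the missing entry is 70 − 56 = 14.

p = -5, c = 14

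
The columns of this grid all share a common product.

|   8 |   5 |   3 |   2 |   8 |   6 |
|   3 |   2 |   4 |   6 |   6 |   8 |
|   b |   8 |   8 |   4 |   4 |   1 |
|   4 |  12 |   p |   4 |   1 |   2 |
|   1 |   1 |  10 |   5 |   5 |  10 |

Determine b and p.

Columns 2 and 5 each multiply to 960, so every column has product 960.
Column 1: 8×3×4×1 = 96, so the missing entry is 960 ÷ 96 = 10.
Column 3: 3×4×8×10 = 960, so the missing entry is 960 ÷ 960 = 1.

b = 10, p = 1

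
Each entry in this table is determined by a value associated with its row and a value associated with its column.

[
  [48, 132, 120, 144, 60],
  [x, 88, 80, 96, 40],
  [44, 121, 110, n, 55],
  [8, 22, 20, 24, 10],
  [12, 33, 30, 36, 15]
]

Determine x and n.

x = 32, n = 132

Each row is a constant multiple of every other row — this is a multiplication table with the headers hidden.
Row 2 is 40/60 = 2/3 times row 1, so its entry in column 1 is 48 × 2/3 = 32.
Row 3 is 55/60 = 11/12 times row 1, so its entry in column 4 is 144 × 11/12 = 132.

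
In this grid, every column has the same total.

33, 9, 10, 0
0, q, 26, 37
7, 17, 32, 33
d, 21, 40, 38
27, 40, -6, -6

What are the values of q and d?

Column 3 sums to 102 and so does column 4; that's the common total.
In column 2 the known cells total 87, leaving 102 − 87 = 15.
In column 1 the known cells total 67, leaving 102 − 67 = 35.

q = 15, d = 35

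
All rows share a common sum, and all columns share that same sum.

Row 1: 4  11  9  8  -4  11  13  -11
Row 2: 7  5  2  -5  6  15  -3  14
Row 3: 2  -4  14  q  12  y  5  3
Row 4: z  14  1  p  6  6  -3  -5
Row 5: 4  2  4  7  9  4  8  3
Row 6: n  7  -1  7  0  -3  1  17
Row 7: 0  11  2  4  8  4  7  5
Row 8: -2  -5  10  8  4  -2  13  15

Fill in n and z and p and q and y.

Rows 1 and 2 both sum to 41, so that's the common total.
Row 6: 7 − 1 + 7 + 0 − 3 + 1 + 17 = 28, so its missing entry is 41 − 28 = 13.
Column 1: 4 + 7 + 2 + 4 + 13 + 0 − 2 = 28, so its missing entry is 41 − 28 = 13.
Row 4: 13 + 14 + 1 + 6 + 6 − 3 − 5 = 32, so its missing entry is 41 − 32 = 9.
Column 4: 8 − 5 + 9 + 7 + 7 + 4 + 8 = 38, so its missing entry is 41 − 38 = 3.
Row 3: 2 − 4 + 14 + 3 + 12 + 5 + 3 = 35, so its missing entry is 41 − 35 = 6.

n = 13, z = 13, p = 9, q = 3, y = 6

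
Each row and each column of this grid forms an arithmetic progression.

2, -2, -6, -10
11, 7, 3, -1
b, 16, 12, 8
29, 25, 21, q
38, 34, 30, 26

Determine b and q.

Along each row the entries change by -4 per step; down each column they change by 9.
Row 3: from 16 at column 2, stepping by -4 to column 1 gives 20.
Row 4: from 29 at column 1, stepping by -4 to column 4 gives 17.

b = 20, q = 17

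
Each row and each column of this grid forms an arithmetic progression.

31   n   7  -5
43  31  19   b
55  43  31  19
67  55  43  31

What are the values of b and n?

Along each row the entries change by -12 per step; down each column they change by 12.
Row 2: from 43 at column 1, stepping by -12 to column 4 gives 7.
Row 1: from 31 at column 1, stepping by -12 to column 2 gives 19.

b = 7, n = 19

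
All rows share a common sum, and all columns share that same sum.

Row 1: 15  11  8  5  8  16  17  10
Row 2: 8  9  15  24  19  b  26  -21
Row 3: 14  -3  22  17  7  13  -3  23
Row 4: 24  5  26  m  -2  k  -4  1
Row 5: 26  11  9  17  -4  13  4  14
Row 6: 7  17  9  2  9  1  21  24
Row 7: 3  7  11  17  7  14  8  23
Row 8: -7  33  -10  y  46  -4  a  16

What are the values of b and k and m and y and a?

Rows 1 and 3 both sum to 90, so that's the common total.
Row 2 has 8 + 9 + 15 + 24 + 19 + 26 − 21 = 80; the blank must be 90 − 80 = 10.
Column 7 has 17 + 26 − 3 − 4 + 4 + 21 + 8 = 69; the blank must be 90 − 69 = 21.
Row 8 has -7 + 33 − 10 + 46 − 4 + 21 + 16 = 95; the blank must be 90 − 95 = -5.
Column 4 has 5 + 24 + 17 + 17 + 2 + 17 − 5 = 77; the blank must be 90 − 77 = 13.
Row 4 has 24 + 5 + 26 + 13 − 2 − 4 + 1 = 63; the blank must be 90 − 63 = 27.

b = 10, k = 27, m = 13, y = -5, a = 21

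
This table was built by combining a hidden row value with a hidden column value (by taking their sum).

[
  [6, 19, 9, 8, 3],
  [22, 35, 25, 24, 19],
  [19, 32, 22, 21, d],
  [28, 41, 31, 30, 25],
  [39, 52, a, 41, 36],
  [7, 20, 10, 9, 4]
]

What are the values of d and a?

d = 16, a = 42

The difference between any two rows is the same in every column — this is an addition table with the headers hidden.
Row 3 minus row 1 is 19 − 6 = 13, so its entry in column 5 is 3 + 13 = 16.
Row 5 minus row 1 is 39 − 6 = 33, so its entry in column 3 is 9 + 33 = 42.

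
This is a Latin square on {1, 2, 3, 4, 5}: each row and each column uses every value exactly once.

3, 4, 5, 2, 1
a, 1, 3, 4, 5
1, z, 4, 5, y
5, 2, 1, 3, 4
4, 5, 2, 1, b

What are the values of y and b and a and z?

At (row 5, col 5): row 5 already has {1, 2, 4, 5}, so the value is 3.
At (row 2, col 1): row 2 already has {1, 3, 4, 5}, so the value is 2.
At (row 3, col 5): column 5 already has {1, 3, 4, 5}, so the value is 2.
At (row 3, col 2): row 3 already has {1, 2, 4, 5}, so the value is 3.

y = 2, b = 3, a = 2, z = 3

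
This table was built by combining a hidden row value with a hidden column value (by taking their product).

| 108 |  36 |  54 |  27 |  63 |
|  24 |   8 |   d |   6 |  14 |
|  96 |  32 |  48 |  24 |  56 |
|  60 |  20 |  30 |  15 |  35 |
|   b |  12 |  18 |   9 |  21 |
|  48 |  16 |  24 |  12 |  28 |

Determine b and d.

b = 36, d = 12

Each row is a constant multiple of every other row — this is a multiplication table with the headers hidden.
Row 5 is 21/63 = 1/3 times row 1, so its entry in column 1 is 108 × 1/3 = 36.
Row 2 is 14/63 = 2/9 times row 1, so its entry in column 3 is 54 × 2/9 = 12.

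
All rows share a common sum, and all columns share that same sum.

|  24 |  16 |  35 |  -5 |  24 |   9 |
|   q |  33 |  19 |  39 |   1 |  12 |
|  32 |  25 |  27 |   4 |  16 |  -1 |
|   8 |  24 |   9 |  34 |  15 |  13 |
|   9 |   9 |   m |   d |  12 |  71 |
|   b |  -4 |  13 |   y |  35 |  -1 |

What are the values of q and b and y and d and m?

Rows 1 and 3 both sum to 103, so that's the common total.
Column 3: 35 + 19 + 27 + 9 + 13 = 103, so its missing entry is 103 − 103 = 0.
Row 5: 9 + 9 + 0 + 12 + 71 = 101, so its missing entry is 103 − 101 = 2.
Column 4: -5 + 39 + 4 + 34 + 2 = 74, so its missing entry is 103 − 74 = 29.
Row 6: -4 + 13 + 29 + 35 − 1 = 72, so its missing entry is 103 − 72 = 31.
Row 2: 33 + 19 + 39 + 1 + 12 = 104, so its missing entry is 103 − 104 = -1.

q = -1, b = 31, y = 29, d = 2, m = 0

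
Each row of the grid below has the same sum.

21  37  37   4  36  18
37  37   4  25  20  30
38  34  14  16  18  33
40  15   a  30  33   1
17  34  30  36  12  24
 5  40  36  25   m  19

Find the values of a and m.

a = 34, m = 28

Rows 3 and 5 both add up to 153, so every row sums to 153.
Row 4: 40 + 15 + 30 + 33 + 1 = 119, so the missing entry is 153 − 119 = 34.
Row 6: 5 + 40 + 36 + 25 + 19 = 125, so the missing entry is 153 − 125 = 28.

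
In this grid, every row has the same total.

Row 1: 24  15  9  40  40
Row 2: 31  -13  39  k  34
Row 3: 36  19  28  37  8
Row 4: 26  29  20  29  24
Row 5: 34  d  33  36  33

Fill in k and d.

The complete rows each total 128.
Row 2 is missing 128 − 91 = 37 (since 31 − 13 + 39 + 34 = 91).
Row 5 is missing 128 − 136 = -8 (since 34 + 33 + 36 + 33 = 136).

k = 37, d = -8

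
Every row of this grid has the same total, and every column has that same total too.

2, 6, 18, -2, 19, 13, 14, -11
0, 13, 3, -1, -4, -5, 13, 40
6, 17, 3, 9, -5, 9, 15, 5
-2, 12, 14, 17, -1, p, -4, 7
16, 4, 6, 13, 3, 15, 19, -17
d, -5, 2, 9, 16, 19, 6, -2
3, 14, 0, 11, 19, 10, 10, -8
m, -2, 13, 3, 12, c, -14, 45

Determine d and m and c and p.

Rows 1 and 2 both sum to 59, so that's the common total.
The known cells in row 6 total 45, leaving 59 − 45 = 14 for the blank.
The known cells in column 1 total 39, leaving 59 − 39 = 20 for the blank.
The known cells in row 8 total 77, leaving 59 − 77 = -18 for the blank.
The known cells in row 4 total 43, leaving 59 − 43 = 16 for the blank.

d = 14, m = 20, c = -18, p = 16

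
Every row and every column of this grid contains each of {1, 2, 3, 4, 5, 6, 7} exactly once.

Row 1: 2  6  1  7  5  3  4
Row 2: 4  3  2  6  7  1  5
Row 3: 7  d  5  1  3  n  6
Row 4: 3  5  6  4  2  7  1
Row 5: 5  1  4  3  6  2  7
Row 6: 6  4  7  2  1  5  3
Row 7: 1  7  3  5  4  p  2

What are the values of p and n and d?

For row 3, column 2: column 2 already has {1, 3, 4, 5, 6, 7}; that leaves 2.
At (row 3, col 6): row 3 already has {1, 2, 3, 5, 6, 7}, so the value is 4.
Cell (7,6): row 7 already has {1, 2, 3, 4, 5, 7} → 6.

p = 6, n = 4, d = 2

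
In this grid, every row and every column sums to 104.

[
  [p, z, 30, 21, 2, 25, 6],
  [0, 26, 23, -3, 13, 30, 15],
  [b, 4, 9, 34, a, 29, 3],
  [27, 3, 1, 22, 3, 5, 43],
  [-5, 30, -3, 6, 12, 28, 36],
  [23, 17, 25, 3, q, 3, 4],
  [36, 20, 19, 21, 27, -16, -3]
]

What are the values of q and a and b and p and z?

q = 29, a = 18, b = 7, p = 16, z = 4

Column 2: 26 + 4 + 3 + 30 + 17 + 20 = 100, so its missing entry is 104 − 100 = 4.
Row 1: 4 + 30 + 21 + 2 + 25 + 6 = 88, so its missing entry is 104 − 88 = 16.
Row 6: 23 + 17 + 25 + 3 + 3 + 4 = 75, so its missing entry is 104 − 75 = 29.
Column 5: 2 + 13 + 3 + 12 + 29 + 27 = 86, so its missing entry is 104 − 86 = 18.
Row 3: 4 + 9 + 34 + 18 + 29 + 3 = 97, so its missing entry is 104 − 97 = 7.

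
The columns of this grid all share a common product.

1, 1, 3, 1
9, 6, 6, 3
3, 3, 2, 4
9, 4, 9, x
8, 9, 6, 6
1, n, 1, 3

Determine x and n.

x = 9, n = 3

Columns 1 and 3 each multiply to 1944, so every column has product 1944.
Column 4: 1×3×4×6×3 = 216, so the missing entry is 1944 ÷ 216 = 9.
Column 2: 1×6×3×4×9 = 648, so the missing entry is 1944 ÷ 648 = 3.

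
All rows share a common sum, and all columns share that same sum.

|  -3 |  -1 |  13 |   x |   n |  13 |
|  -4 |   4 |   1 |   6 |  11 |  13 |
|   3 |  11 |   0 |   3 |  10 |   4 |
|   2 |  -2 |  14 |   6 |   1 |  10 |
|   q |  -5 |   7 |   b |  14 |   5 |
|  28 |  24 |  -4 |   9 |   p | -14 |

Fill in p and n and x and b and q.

p = -12, n = 7, x = 2, b = 5, q = 5

Rows 2 and 3 both sum to 31, so that's the common total.
The known cells in column 1 total 26, leaving 31 − 26 = 5 for the blank.
The known cells in row 5 total 26, leaving 31 − 26 = 5 for the blank.
The known cells in row 6 total 43, leaving 31 − 43 = -12 for the blank.
The known cells in column 5 total 24, leaving 31 − 24 = 7 for the blank.
The known cells in row 1 total 29, leaving 31 − 29 = 2 for the blank.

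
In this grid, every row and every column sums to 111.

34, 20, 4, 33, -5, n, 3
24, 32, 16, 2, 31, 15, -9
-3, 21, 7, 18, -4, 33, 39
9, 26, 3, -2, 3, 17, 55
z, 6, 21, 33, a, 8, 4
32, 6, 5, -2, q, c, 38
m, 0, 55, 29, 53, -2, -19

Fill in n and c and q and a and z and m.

n = 22, c = 18, q = 14, a = 19, z = 20, m = -5

Row 1: 34 + 20 + 4 + 33 − 5 + 3 = 89, so its missing entry is 111 − 89 = 22.
Column 6: 22 + 15 + 33 + 17 + 8 − 2 = 93, so its missing entry is 111 − 93 = 18.
Row 6: 32 + 6 + 5 − 2 + 18 + 38 = 97, so its missing entry is 111 − 97 = 14.
Column 5: -5 + 31 − 4 + 3 + 14 + 53 = 92, so its missing entry is 111 − 92 = 19.
Row 5: 6 + 21 + 33 + 19 + 8 + 4 = 91, so its missing entry is 111 − 91 = 20.
Row 7: 0 + 55 + 29 + 53 − 2 − 19 = 116, so its missing entry is 111 − 116 = -5.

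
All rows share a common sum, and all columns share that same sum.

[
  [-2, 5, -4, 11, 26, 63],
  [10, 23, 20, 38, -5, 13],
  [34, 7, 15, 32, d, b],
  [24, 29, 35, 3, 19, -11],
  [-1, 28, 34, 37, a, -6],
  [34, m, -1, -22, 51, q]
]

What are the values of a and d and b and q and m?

Rows 1 and 2 both sum to 99, so that's the common total.
The known cells in row 5 total 92, leaving 99 − 92 = 7 for the blank.
The known cells in column 5 total 98, leaving 99 − 98 = 1 for the blank.
The known cells in column 2 total 92, leaving 99 − 92 = 7 for the blank.
The known cells in row 6 total 69, leaving 99 − 69 = 30 for the blank.
The known cells in row 3 total 89, leaving 99 − 89 = 10 for the blank.

a = 7, d = 1, b = 10, q = 30, m = 7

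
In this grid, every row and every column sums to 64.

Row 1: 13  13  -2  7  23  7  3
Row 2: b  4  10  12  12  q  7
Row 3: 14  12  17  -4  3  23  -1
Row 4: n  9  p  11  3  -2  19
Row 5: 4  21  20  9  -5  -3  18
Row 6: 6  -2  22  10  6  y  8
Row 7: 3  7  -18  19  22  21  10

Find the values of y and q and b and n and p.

y = 14, q = 4, b = 15, n = 9, p = 15

Row 6: 6 − 2 + 22 + 10 + 6 + 8 = 50, so its missing entry is 64 − 50 = 14.
Column 6: 7 + 23 − 2 − 3 + 14 + 21 = 60, so its missing entry is 64 − 60 = 4.
Row 2: 4 + 10 + 12 + 12 + 4 + 7 = 49, so its missing entry is 64 − 49 = 15.
Column 1: 13 + 15 + 14 + 4 + 6 + 3 = 55, so its missing entry is 64 − 55 = 9.
Row 4: 9 + 9 + 11 + 3 − 2 + 19 = 49, so its missing entry is 64 − 49 = 15.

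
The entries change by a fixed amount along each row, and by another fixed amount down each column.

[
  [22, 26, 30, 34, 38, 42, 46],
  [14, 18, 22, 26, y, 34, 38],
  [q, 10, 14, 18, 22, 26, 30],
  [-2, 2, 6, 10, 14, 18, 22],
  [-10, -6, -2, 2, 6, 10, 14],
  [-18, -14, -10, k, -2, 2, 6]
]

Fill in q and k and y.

Along each row the entries change by 4 per step; down each column they change by -8.
Row 3: from 10 at column 2, stepping by 4 to column 1 gives 6.
Row 6: from -18 at column 1, stepping by 4 to column 4 gives -6.
Row 2: from 14 at column 1, stepping by 4 to column 5 gives 30.

q = 6, k = -6, y = 30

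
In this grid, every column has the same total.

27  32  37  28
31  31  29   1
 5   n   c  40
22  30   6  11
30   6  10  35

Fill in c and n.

c = 33, n = 16

The complete columns each total 115.
Column 3 is missing 115 − 82 = 33 (since 37 + 29 + 6 + 10 = 82).
Column 2 is missing 115 − 99 = 16 (since 32 + 31 + 30 + 6 = 99).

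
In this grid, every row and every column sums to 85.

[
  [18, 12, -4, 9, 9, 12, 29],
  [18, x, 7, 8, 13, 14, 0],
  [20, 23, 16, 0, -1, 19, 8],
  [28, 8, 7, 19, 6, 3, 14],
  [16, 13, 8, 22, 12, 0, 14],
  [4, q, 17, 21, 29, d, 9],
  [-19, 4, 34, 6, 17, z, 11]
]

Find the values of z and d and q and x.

Row 2: 18 + 7 + 8 + 13 + 14 + 0 = 60, so its missing entry is 85 − 60 = 25.
Column 2: 12 + 25 + 23 + 8 + 13 + 4 = 85, so its missing entry is 85 − 85 = 0.
Row 6: 4 + 0 + 17 + 21 + 29 + 9 = 80, so its missing entry is 85 − 80 = 5.
Row 7: -19 + 4 + 34 + 6 + 17 + 11 = 53, so its missing entry is 85 − 53 = 32.

z = 32, d = 5, q = 0, x = 25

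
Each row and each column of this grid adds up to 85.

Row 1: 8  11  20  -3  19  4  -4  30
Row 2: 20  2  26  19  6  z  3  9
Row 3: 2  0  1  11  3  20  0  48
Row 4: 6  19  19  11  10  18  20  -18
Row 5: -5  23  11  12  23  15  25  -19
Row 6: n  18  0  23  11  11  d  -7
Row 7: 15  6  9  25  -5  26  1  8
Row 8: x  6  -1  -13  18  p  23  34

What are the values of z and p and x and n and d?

Row 2 has 20 + 2 + 26 + 19 + 6 + 3 + 9 = 85; the blank must be 85 − 85 = 0.
Column 7 has -4 + 3 + 0 + 20 + 25 + 1 + 23 = 68; the blank must be 85 − 68 = 17.
Row 6 has 18 + 0 + 23 + 11 + 11 + 17 − 7 = 73; the blank must be 85 − 73 = 12.
Column 1 has 8 + 20 + 2 + 6 − 5 + 12 + 15 = 58; the blank must be 85 − 58 = 27.
Row 8 has 27 + 6 − 1 − 13 + 18 + 23 + 34 = 94; the blank must be 85 − 94 = -9.

z = 0, p = -9, x = 27, n = 12, d = 17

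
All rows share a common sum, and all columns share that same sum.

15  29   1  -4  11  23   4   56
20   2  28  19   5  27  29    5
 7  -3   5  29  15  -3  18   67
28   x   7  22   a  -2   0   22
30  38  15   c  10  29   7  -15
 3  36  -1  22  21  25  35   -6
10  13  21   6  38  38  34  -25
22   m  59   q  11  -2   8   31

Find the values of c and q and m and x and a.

c = 21, q = 20, m = -14, x = 34, a = 24

Rows 1 and 2 both sum to 135, so that's the common total.
The known cells in column 5 total 111, leaving 135 − 111 = 24 for the blank.
The known cells in row 5 total 114, leaving 135 − 114 = 21 for the blank.
The known cells in row 4 total 101, leaving 135 − 101 = 34 for the blank.
The known cells in column 2 total 149, leaving 135 − 149 = -14 for the blank.
The known cells in row 8 total 115, leaving 135 − 115 = 20 for the blank.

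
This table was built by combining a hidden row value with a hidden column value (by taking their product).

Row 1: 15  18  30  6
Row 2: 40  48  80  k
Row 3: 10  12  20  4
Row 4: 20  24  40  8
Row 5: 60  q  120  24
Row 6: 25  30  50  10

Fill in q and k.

Each row is a constant multiple of every other row — this is a multiplication table with the headers hidden.
Row 5 is 120/30 = 4/1 times row 1, so its entry in column 2 is 18 × 4/1 = 72.
Row 2 is 80/30 = 8/3 times row 1, so its entry in column 4 is 6 × 8/3 = 16.

q = 72, k = 16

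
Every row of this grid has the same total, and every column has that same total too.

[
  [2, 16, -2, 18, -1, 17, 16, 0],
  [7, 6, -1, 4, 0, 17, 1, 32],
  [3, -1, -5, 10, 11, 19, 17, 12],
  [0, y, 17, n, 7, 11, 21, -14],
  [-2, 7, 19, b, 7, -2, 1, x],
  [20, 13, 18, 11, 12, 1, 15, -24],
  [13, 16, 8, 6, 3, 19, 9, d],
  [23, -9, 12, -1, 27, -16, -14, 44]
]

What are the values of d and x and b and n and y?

Rows 1 and 2 both sum to 66, so that's the common total.
The known cells in column 2 total 48, leaving 66 − 48 = 18 for the blank.
The known cells in row 7 total 74, leaving 66 − 74 = -8 for the blank.
The known cells in row 4 total 60, leaving 66 − 60 = 6 for the blank.
The known cells in column 4 total 54, leaving 66 − 54 = 12 for the blank.
The known cells in row 5 total 42, leaving 66 − 42 = 24 for the blank.

d = -8, x = 24, b = 12, n = 6, y = 18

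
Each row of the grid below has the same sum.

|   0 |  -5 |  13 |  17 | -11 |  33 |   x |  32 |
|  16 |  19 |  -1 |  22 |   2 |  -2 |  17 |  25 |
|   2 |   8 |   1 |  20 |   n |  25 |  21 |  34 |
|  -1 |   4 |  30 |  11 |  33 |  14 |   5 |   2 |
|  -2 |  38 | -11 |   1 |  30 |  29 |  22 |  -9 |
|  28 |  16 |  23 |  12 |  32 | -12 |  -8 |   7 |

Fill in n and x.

Rows 5 and 6 both add up to 98, so every row sums to 98.
Row 3: 2 + 8 + 1 + 20 + 25 + 21 + 34 = 111, so the missing entry is 98 − 111 = -13.
Row 1: 0 − 5 + 13 + 17 − 11 + 33 + 32 = 79, so the missing entry is 98 − 79 = 19.

n = -13, x = 19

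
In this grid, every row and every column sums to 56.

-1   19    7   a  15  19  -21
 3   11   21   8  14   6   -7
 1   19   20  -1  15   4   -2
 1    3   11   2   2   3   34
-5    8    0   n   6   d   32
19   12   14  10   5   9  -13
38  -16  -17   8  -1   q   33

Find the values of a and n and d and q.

The known cells in row 1 total 38, leaving 56 − 38 = 18 for the blank.
The known cells in row 7 total 45, leaving 56 − 45 = 11 for the blank.
The known cells in column 6 total 52, leaving 56 − 52 = 4 for the blank.
The known cells in row 5 total 45, leaving 56 − 45 = 11 for the blank.

a = 18, n = 11, d = 4, q = 11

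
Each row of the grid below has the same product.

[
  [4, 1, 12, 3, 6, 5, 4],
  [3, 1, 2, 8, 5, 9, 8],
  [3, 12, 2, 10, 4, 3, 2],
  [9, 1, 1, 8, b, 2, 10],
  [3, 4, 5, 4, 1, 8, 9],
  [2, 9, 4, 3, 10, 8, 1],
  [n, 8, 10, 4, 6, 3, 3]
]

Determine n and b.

n = 1, b = 12

Rows 1 and 2 each multiply to 17280, so every row has product 17280.
Row 7: 8×10×4×6×3×3 = 17280, so the missing entry is 17280 ÷ 17280 = 1.
Row 4: 9×1×1×8×2×10 = 1440, so the missing entry is 17280 ÷ 1440 = 12.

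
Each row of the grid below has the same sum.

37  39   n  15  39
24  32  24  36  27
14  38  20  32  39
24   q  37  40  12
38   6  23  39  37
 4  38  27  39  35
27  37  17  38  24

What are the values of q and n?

The complete rows each total 143.
Row 4 is missing 143 − 113 = 30 (since 24 + 37 + 40 + 12 = 113).
Row 1 is missing 143 − 130 = 13 (since 37 + 39 + 15 + 39 = 130).

q = 30, n = 13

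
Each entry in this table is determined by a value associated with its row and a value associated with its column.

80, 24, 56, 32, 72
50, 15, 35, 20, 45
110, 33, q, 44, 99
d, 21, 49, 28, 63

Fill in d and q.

Each row is a constant multiple of every other row — this is a multiplication table with the headers hidden.
Row 4 is 21/24 = 7/8 times row 1, so its entry in column 1 is 80 × 7/8 = 70.
Row 3 is 33/24 = 11/8 times row 1, so its entry in column 3 is 56 × 11/8 = 77.

d = 70, q = 77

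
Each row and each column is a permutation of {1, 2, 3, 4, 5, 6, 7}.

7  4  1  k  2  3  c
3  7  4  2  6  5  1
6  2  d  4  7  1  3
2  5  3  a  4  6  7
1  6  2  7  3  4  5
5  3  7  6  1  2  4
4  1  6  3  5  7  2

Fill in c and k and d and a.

c = 6, k = 5, d = 5, a = 1

For row 4, column 4: row 4 already has {2, 3, 4, 5, 6, 7}; that leaves 1.
Cell (1,4): column 4 already has {1, 2, 3, 4, 6, 7} → 5.
Cell (1,7): row 1 already has {1, 2, 3, 4, 5, 7} → 6.
Cell (3,3): row 3 already has {1, 2, 3, 4, 6, 7} → 5.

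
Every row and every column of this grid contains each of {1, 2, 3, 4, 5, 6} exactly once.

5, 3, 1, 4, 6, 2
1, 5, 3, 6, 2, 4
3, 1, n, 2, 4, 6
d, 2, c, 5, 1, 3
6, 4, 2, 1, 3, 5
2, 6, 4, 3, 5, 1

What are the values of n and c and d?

n = 5, c = 6, d = 4

At (row 3, col 3): row 3 already has {1, 2, 3, 4, 6}, so the value is 5.
At (row 4, col 3): column 3 already has {1, 2, 3, 4, 5}, so the value is 6.
At (row 4, col 1): row 4 already has {1, 2, 3, 5, 6}, so the value is 4.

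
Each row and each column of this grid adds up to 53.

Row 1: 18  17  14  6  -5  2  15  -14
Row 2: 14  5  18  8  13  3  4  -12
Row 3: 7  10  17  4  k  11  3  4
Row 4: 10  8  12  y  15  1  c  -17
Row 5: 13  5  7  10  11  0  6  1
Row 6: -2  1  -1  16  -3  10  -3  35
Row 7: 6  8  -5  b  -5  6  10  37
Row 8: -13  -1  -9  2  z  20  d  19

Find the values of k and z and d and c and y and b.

k = -3, z = 30, d = 5, c = 13, y = 11, b = -4

Row 3 has 7 + 10 + 17 + 4 + 11 + 3 + 4 = 56; the blank must be 53 − 56 = -3.
Column 5 has -5 + 13 − 3 + 15 + 11 − 3 − 5 = 23; the blank must be 53 − 23 = 30.
Row 8 has -13 − 1 − 9 + 2 + 30 + 20 + 19 = 48; the blank must be 53 − 48 = 5.
Column 7 has 15 + 4 + 3 + 6 − 3 + 10 + 5 = 40; the blank must be 53 − 40 = 13.
Row 4 has 10 + 8 + 12 + 15 + 1 + 13 − 17 = 42; the blank must be 53 − 42 = 11.
Row 7 has 6 + 8 − 5 − 5 + 6 + 10 + 37 = 57; the blank must be 53 − 57 = -4.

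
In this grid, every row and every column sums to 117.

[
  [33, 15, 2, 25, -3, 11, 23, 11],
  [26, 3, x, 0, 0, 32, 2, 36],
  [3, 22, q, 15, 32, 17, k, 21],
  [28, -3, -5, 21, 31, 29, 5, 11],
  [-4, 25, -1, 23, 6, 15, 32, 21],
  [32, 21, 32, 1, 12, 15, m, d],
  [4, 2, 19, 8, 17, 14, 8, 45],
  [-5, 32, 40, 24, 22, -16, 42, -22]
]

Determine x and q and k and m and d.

x = 18, q = 12, k = -5, m = 10, d = -6

Row 2: 26 + 3 + 0 + 0 + 32 + 2 + 36 = 99, so its missing entry is 117 − 99 = 18.
Column 8: 11 + 36 + 21 + 11 + 21 + 45 − 22 = 123, so its missing entry is 117 − 123 = -6.
Row 6: 32 + 21 + 32 + 1 + 12 + 15 − 6 = 107, so its missing entry is 117 − 107 = 10.
Column 7: 23 + 2 + 5 + 32 + 10 + 8 + 42 = 122, so its missing entry is 117 − 122 = -5.
Row 3: 3 + 22 + 15 + 32 + 17 − 5 + 21 = 105, so its missing entry is 117 − 105 = 12.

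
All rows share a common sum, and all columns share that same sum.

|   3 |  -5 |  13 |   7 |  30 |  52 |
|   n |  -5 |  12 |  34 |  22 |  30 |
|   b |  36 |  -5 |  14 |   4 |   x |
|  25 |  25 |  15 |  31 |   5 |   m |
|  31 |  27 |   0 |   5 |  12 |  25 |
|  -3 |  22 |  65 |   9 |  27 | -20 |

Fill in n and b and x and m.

Rows 1 and 5 both sum to 100, so that's the common total.
Row 2: -5 + 12 + 34 + 22 + 30 = 93, so its missing entry is 100 − 93 = 7.
Column 1: 3 + 7 + 25 + 31 − 3 = 63, so its missing entry is 100 − 63 = 37.
Row 3: 37 + 36 − 5 + 14 + 4 = 86, so its missing entry is 100 − 86 = 14.
Row 4: 25 + 25 + 15 + 31 + 5 = 101, so its missing entry is 100 − 101 = -1.

n = 7, b = 37, x = 14, m = -1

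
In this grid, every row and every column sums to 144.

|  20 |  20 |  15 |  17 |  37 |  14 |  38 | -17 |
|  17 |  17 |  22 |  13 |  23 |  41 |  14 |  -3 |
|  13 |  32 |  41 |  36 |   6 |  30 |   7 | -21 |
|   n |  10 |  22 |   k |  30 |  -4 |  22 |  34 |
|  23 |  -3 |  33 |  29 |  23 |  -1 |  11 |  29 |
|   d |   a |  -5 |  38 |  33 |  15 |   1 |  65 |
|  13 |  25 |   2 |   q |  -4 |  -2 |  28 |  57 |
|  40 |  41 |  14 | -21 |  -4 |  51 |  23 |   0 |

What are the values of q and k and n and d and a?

Column 2: 20 + 17 + 32 + 10 − 3 + 25 + 41 = 142, so its missing entry is 144 − 142 = 2.
Row 6: 2 − 5 + 38 + 33 + 15 + 1 + 65 = 149, so its missing entry is 144 − 149 = -5.
Column 1: 20 + 17 + 13 + 23 − 5 + 13 + 40 = 121, so its missing entry is 144 − 121 = 23.
Row 4: 23 + 10 + 22 + 30 − 4 + 22 + 34 = 137, so its missing entry is 144 − 137 = 7.
Row 7: 13 + 25 + 2 − 4 − 2 + 28 + 57 = 119, so its missing entry is 144 − 119 = 25.

q = 25, k = 7, n = 23, d = -5, a = 2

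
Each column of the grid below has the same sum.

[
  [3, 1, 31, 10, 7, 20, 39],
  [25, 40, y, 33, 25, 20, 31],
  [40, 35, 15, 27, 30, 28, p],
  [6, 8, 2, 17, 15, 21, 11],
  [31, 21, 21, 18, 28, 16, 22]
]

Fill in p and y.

Column 2 sums to 105 and so does column 5; that's the common total.
In column 7 the known cells total 103, leaving 105 − 103 = 2.
In column 3 the known cells total 69, leaving 105 − 69 = 36.

p = 2, y = 36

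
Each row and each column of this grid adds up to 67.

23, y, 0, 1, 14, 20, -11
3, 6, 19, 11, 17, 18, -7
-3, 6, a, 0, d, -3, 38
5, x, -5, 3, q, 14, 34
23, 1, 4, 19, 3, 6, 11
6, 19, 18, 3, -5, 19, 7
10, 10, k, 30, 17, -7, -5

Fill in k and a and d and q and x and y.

k = 12, a = 19, d = 10, q = 11, x = 5, y = 20

The known cells in row 1 total 47, leaving 67 − 47 = 20 for the blank.
The known cells in row 7 total 55, leaving 67 − 55 = 12 for the blank.
The known cells in column 2 total 62, leaving 67 − 62 = 5 for the blank.
The known cells in row 4 total 56, leaving 67 − 56 = 11 for the blank.
The known cells in column 5 total 57, leaving 67 − 57 = 10 for the blank.
The known cells in row 3 total 48, leaving 67 − 48 = 19 for the blank.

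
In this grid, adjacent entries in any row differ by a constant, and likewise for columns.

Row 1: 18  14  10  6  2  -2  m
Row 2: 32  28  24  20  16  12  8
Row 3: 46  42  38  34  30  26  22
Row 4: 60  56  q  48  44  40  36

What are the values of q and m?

q = 52, m = -6

Along each row the entries change by -4 per step; down each column they change by 14.
Row 4: from 60 at column 1, stepping by -4 to column 3 gives 52.
Row 1: from 18 at column 1, stepping by -4 to column 7 gives -6.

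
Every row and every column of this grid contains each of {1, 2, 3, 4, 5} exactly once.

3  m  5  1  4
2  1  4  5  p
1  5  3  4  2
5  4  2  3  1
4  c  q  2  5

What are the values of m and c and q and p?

At (row 1, col 2): row 1 already has {1, 3, 4, 5}, so the value is 2.
For row 2, column 5: row 2 already has {1, 2, 4, 5}; that leaves 3.
For row 5, column 2: column 2 already has {1, 2, 4, 5}; that leaves 3.
Cell (5,3): row 5 already has {2, 3, 4, 5} → 1.

m = 2, c = 3, q = 1, p = 3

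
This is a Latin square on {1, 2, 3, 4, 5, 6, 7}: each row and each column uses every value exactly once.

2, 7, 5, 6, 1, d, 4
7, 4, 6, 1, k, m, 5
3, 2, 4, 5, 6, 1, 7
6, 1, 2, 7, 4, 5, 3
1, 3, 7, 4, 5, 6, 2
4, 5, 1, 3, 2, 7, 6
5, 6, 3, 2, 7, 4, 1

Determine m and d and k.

m = 2, d = 3, k = 3

At (row 2, col 5): column 5 already has {1, 2, 4, 5, 6, 7}, so the value is 3.
For row 1, column 6: row 1 already has {1, 2, 4, 5, 6, 7}; that leaves 3.
For row 2, column 6: row 2 already has {1, 3, 4, 5, 6, 7}; that leaves 2.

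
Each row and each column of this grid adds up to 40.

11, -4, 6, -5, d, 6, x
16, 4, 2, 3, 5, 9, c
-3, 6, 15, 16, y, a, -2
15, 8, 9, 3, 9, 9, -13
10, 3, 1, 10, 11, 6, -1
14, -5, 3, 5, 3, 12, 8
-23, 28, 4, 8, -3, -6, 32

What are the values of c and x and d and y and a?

c = 1, x = 15, d = 11, y = 4, a = 4

The known cells in row 2 total 39, leaving 40 − 39 = 1 for the blank.
The known cells in column 7 total 25, leaving 40 − 25 = 15 for the blank.
The known cells in row 1 total 29, leaving 40 − 29 = 11 for the blank.
The known cells in column 5 total 36, leaving 40 − 36 = 4 for the blank.
The known cells in row 3 total 36, leaving 40 − 36 = 4 for the blank.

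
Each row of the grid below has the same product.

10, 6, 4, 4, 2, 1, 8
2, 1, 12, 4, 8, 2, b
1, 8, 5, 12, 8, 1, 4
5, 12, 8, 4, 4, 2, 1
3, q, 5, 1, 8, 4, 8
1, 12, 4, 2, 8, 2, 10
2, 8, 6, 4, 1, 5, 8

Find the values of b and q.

b = 10, q = 4

Rows 3 and 7 each multiply to 15360, so every row has product 15360.
Row 2: 2×1×12×4×8×2 = 1536, so the missing entry is 15360 ÷ 1536 = 10.
Row 5: 3×5×1×8×4×8 = 3840, so the missing entry is 15360 ÷ 3840 = 4.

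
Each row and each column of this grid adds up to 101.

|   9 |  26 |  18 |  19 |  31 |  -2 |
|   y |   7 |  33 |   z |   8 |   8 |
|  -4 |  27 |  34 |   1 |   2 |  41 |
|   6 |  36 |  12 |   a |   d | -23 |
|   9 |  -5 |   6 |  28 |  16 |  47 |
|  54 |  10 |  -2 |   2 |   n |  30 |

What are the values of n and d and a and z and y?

The known cells in row 6 total 94, leaving 101 − 94 = 7 for the blank.
The known cells in column 5 total 64, leaving 101 − 64 = 37 for the blank.
The known cells in row 4 total 68, leaving 101 − 68 = 33 for the blank.
The known cells in column 1 total 74, leaving 101 − 74 = 27 for the blank.
The known cells in row 2 total 83, leaving 101 − 83 = 18 for the blank.

n = 7, d = 37, a = 33, z = 18, y = 27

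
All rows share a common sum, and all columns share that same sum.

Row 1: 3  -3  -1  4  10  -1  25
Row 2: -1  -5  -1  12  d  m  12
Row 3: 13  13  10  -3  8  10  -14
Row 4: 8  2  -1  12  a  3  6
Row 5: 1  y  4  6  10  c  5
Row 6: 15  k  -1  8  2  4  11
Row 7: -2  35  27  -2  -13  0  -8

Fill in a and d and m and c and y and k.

Rows 1 and 3 both sum to 37, so that's the common total.
Row 4 has 8 + 2 − 1 + 12 + 3 + 6 = 30; the blank must be 37 − 30 = 7.
Row 6 has 15 − 1 + 8 + 2 + 4 + 11 = 39; the blank must be 37 − 39 = -2.
Column 5 has 10 + 8 + 7 + 10 + 2 − 13 = 24; the blank must be 37 − 24 = 13.
Row 2 has -1 − 5 − 1 + 12 + 13 + 12 = 30; the blank must be 37 − 30 = 7.
Column 6 has -1 + 7 + 10 + 3 + 4 + 0 = 23; the blank must be 37 − 23 = 14.
Row 5 has 1 + 4 + 6 + 10 + 14 + 5 = 40; the blank must be 37 − 40 = -3.

a = 7, d = 13, m = 7, c = 14, y = -3, k = -2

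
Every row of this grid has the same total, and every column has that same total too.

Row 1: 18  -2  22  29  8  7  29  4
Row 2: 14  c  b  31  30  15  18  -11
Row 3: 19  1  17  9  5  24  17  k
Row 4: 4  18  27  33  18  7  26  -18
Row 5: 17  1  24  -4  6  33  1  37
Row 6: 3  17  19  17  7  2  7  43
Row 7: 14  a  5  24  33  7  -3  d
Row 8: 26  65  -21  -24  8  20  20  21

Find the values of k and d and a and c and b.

k = 23, d = 16, a = 19, c = -4, b = 22

Rows 1 and 4 both sum to 115, so that's the common total.
Column 3: 22 + 17 + 27 + 24 + 19 + 5 − 21 = 93, so its missing entry is 115 − 93 = 22.
Row 3: 19 + 1 + 17 + 9 + 5 + 24 + 17 = 92, so its missing entry is 115 − 92 = 23.
Row 2: 14 + 22 + 31 + 30 + 15 + 18 − 11 = 119, so its missing entry is 115 − 119 = -4.
Column 2: -2 − 4 + 1 + 18 + 1 + 17 + 65 = 96, so its missing entry is 115 − 96 = 19.
Row 7: 14 + 19 + 5 + 24 + 33 + 7 − 3 = 99, so its missing entry is 115 − 99 = 16.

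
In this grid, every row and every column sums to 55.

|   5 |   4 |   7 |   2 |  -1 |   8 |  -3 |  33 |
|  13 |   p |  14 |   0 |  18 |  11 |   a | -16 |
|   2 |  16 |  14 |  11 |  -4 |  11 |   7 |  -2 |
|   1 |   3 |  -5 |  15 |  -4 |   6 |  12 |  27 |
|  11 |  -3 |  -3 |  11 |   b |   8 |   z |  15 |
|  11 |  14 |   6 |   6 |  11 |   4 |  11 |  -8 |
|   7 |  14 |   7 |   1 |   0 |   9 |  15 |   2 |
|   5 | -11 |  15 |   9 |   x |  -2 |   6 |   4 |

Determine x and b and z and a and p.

Row 8 has 5 − 11 + 15 + 9 − 2 + 6 + 4 = 26; the blank must be 55 − 26 = 29.
Column 5 has -1 + 18 − 4 − 4 + 11 + 0 + 29 = 49; the blank must be 55 − 49 = 6.
Column 2 has 4 + 16 + 3 − 3 + 14 + 14 − 11 = 37; the blank must be 55 − 37 = 18.
Row 5 has 11 − 3 − 3 + 11 + 6 + 8 + 15 = 45; the blank must be 55 − 45 = 10.
Row 2 has 13 + 18 + 14 + 0 + 18 + 11 − 16 = 58; the blank must be 55 − 58 = -3.

x = 29, b = 6, z = 10, a = -3, p = 18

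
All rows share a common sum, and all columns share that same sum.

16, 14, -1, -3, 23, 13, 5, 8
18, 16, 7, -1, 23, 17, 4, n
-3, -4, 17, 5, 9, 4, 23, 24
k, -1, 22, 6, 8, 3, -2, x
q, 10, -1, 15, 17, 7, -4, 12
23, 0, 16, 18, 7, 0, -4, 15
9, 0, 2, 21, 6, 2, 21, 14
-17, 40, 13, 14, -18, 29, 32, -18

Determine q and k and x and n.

Rows 1 and 3 both sum to 75, so that's the common total.
Row 2: 18 + 16 + 7 − 1 + 23 + 17 + 4 = 84, so its missing entry is 75 − 84 = -9.
Column 8: 8 − 9 + 24 + 12 + 15 + 14 − 18 = 46, so its missing entry is 75 − 46 = 29.
Row 5: 10 − 1 + 15 + 17 + 7 − 4 + 12 = 56, so its missing entry is 75 − 56 = 19.
Row 4: -1 + 22 + 6 + 8 + 3 − 2 + 29 = 65, so its missing entry is 75 − 65 = 10.

q = 19, k = 10, x = 29, n = -9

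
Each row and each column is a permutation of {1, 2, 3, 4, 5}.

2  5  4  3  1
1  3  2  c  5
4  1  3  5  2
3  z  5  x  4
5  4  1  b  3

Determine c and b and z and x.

At (row 4, col 2): column 2 already has {1, 3, 4, 5}, so the value is 2.
At (row 4, col 4): row 4 already has {2, 3, 4, 5}, so the value is 1.
Cell (2,4): row 2 already has {1, 2, 3, 5} → 4.
Cell (5,4): row 5 already has {1, 3, 4, 5} → 2.

c = 4, b = 2, z = 2, x = 1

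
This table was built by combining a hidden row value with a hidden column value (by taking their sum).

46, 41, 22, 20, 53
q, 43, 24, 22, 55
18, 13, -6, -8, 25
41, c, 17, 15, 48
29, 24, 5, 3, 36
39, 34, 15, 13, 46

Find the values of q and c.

The difference between any two rows is the same in every column — this is an addition table with the headers hidden.
Row 2 minus row 1 is 22 − 20 = 2, so its entry in column 1 is 46 + 2 = 48.
Row 4 minus row 1 is 15 − 20 = -5, so its entry in column 2 is 41 + (-5) = 36.

q = 48, c = 36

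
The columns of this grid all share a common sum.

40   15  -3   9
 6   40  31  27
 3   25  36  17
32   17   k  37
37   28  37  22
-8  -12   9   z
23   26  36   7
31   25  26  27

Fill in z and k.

Columns 1 and 2 both add up to 164, so every column sums to 164.
Column 4: 9 + 27 + 17 + 37 + 22 + 7 + 27 = 146, so the missing entry is 164 − 146 = 18.
Column 3: -3 + 31 + 36 + 37 + 9 + 36 + 26 = 172, so the missing entry is 164 − 172 = -8.

z = 18, k = -8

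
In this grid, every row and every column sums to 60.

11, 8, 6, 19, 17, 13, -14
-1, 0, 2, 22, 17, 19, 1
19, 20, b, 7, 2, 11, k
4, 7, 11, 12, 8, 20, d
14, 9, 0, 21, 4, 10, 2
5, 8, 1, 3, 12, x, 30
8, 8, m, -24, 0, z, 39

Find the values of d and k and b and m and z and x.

Row 6: 5 + 8 + 1 + 3 + 12 + 30 = 59, so its missing entry is 60 − 59 = 1.
Column 6: 13 + 19 + 11 + 20 + 10 + 1 = 74, so its missing entry is 60 − 74 = -14.
Row 7: 8 + 8 − 24 + 0 − 14 + 39 = 17, so its missing entry is 60 − 17 = 43.
Row 4: 4 + 7 + 11 + 12 + 8 + 20 = 62, so its missing entry is 60 − 62 = -2.
Column 7: -14 + 1 − 2 + 2 + 30 + 39 = 56, so its missing entry is 60 − 56 = 4.
Row 3: 19 + 20 + 7 + 2 + 11 + 4 = 63, so its missing entry is 60 − 63 = -3.

d = -2, k = 4, b = -3, m = 43, z = -14, x = 1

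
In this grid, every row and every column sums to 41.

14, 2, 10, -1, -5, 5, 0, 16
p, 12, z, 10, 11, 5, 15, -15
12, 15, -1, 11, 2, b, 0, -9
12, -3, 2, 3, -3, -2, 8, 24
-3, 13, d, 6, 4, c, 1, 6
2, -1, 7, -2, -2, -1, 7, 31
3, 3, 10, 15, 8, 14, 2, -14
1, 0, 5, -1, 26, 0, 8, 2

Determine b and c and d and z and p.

Column 1 has 14 + 12 + 12 − 3 + 2 + 3 + 1 = 41; the blank must be 41 − 41 = 0.
Row 2 has 0 + 12 + 10 + 11 + 5 + 15 − 15 = 38; the blank must be 41 − 38 = 3.
Column 3 has 10 + 3 − 1 + 2 + 7 + 10 + 5 = 36; the blank must be 41 − 36 = 5.
Row 5 has -3 + 13 + 5 + 6 + 4 + 1 + 6 = 32; the blank must be 41 − 32 = 9.
Row 3 has 12 + 15 − 1 + 11 + 2 + 0 − 9 = 30; the blank must be 41 − 30 = 11.

b = 11, c = 9, d = 5, z = 3, p = 0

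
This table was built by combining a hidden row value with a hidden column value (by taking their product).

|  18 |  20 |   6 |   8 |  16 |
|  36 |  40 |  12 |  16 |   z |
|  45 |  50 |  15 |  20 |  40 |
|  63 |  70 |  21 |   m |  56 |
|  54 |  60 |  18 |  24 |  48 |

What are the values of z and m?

Each row is a constant multiple of every other row — this is a multiplication table with the headers hidden.
Row 2 is 12/6 = 2/1 times row 1, so its entry in column 5 is 16 × 2/1 = 32.
Row 4 is 21/6 = 7/2 times row 1, so its entry in column 4 is 8 × 7/2 = 28.

z = 32, m = 28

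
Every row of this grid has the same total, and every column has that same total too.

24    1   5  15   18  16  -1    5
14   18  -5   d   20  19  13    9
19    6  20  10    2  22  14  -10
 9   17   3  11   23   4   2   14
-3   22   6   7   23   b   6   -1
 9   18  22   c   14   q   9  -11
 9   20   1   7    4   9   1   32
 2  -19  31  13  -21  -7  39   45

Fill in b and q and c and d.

b = 23, q = -3, c = 25, d = -5

Rows 1 and 3 both sum to 83, so that's the common total.
The known cells in row 5 total 60, leaving 83 − 60 = 23 for the blank.
The known cells in column 6 total 86, leaving 83 − 86 = -3 for the blank.
The known cells in row 6 total 58, leaving 83 − 58 = 25 for the blank.
The known cells in row 2 total 88, leaving 83 − 88 = -5 for the blank.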